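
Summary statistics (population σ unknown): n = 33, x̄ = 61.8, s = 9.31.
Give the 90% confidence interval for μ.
(59.05, 64.55)

t-interval (σ unknown):
df = n - 1 = 32
t* = 1.694 for 90% confidence

Margin of error = t* · s/√n = 1.694 · 9.31/√33 = 2.75

CI: (59.05, 64.55)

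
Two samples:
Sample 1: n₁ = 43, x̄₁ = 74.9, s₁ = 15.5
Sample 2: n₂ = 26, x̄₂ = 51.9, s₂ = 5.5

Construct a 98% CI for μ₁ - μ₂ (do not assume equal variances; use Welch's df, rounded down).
(16.78, 29.22)

Difference: x̄₁ - x̄₂ = 23.00
SE = √(s₁²/n₁ + s₂²/n₂) = √(15.5²/43 + 5.5²/26) = 2.5982
df = 57.15 → 57 (Welch–Satterthwaite, rounded down)
t* = 2.394

CI: 23.00 ± 2.394 · 2.5982 = 23.00 ± 6.22 = (16.78, 29.22)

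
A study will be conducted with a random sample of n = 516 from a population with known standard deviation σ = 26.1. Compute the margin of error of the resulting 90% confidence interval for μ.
Margin of error = 1.89

Margin of error = z* · σ/√n
= 1.645 · 26.1/√516
= 1.645 · 26.1/22.7156
= 1.89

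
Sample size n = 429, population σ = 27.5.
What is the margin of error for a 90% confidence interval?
Margin of error = 2.18

Margin of error = z* · σ/√n
= 1.645 · 27.5/√429
= 1.645 · 27.5/20.7123
= 2.18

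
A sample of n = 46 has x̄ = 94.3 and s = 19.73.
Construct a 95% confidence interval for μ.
(88.44, 100.16)

t-interval (σ unknown):
df = n - 1 = 45
t* = 2.014 for 95% confidence

Margin of error = t* · s/√n = 2.014 · 19.73/√46 = 5.86

CI: (88.44, 100.16)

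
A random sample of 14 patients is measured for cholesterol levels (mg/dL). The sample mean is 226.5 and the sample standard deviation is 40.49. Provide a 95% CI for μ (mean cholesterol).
(203.13, 249.87)

t-interval (σ unknown):
df = n - 1 = 13
t* = 2.160 for 95% confidence

Margin of error = t* · s/√n = 2.160 · 40.49/√14 = 23.37

CI: (203.13, 249.87)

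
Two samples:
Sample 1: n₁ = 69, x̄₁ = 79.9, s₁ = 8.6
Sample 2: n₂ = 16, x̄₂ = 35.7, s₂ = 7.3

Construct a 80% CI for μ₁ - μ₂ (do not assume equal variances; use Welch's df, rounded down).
(41.44, 46.96)

Difference: x̄₁ - x̄₂ = 44.20
SE = √(s₁²/n₁ + s₂²/n₂) = √(8.6²/69 + 7.3²/16) = 2.0982
df = 25.62 → 25 (Welch–Satterthwaite, rounded down)
t* = 1.316

CI: 44.20 ± 1.316 · 2.0982 = 44.20 ± 2.76 = (41.44, 46.96)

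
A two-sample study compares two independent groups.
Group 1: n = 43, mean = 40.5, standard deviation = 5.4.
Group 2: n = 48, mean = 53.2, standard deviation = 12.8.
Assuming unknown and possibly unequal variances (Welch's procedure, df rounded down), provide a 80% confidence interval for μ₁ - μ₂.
(-15.32, -10.08)

Difference: x̄₁ - x̄₂ = -12.70
SE = √(s₁²/n₁ + s₂²/n₂) = √(5.4²/43 + 12.8²/48) = 2.0227
df = 64.67 → 64 (Welch–Satterthwaite, rounded down)
t* = 1.295

CI: -12.70 ± 1.295 · 2.0227 = -12.70 ± 2.62 = (-15.32, -10.08)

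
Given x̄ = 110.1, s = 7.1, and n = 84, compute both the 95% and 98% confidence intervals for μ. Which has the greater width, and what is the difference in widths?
98% CI is wider by 0.60

df = 83
95% CI: t* = 1.989, (108.56, 111.64), width = 2 · t* · s/√n = 3.08
98% CI: t* = 2.372, (108.26, 111.94), width = 2 · t* · s/√n = 3.68

The 98% CI is wider by 3.68 - 3.08 = 0.60.
Higher confidence requires a wider interval.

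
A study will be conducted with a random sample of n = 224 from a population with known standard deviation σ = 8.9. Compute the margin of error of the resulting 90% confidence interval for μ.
Margin of error = 0.98

Margin of error = z* · σ/√n
= 1.645 · 8.9/√224
= 1.645 · 8.9/14.9666
= 0.98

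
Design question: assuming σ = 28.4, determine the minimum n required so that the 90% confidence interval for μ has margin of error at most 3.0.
n ≥ 243

For margin E ≤ 3.0:
n ≥ (z* · σ / E)²
n ≥ (1.645 · 28.4 / 3.0)²
n ≥ 242.51

Minimum n = 243 (rounding up)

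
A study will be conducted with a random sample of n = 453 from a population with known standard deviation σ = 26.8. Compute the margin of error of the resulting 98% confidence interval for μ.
Margin of error = 2.93

Margin of error = z* · σ/√n
= 2.326 · 26.8/√453
= 2.326 · 26.8/21.2838
= 2.93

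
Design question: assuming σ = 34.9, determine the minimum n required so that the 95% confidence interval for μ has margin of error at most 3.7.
n ≥ 342

For margin E ≤ 3.7:
n ≥ (z* · σ / E)²
n ≥ (1.960 · 34.9 / 3.7)²
n ≥ 341.79

Minimum n = 342 (rounding up)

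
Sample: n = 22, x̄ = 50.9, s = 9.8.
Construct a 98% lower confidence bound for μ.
μ ≥ 46.33

Lower bound (one-sided):
t* = 2.189 (one-sided for 98%)
Lower bound = x̄ - t* · s/√n = 50.9 - 2.189 · 9.8/√22 = 46.33

We are 98% confident that μ ≥ 46.33.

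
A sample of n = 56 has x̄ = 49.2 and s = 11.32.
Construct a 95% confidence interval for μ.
(46.17, 52.23)

t-interval (σ unknown):
df = n - 1 = 55
t* = 2.004 for 95% confidence

Margin of error = t* · s/√n = 2.004 · 11.32/√56 = 3.03

CI: (46.17, 52.23)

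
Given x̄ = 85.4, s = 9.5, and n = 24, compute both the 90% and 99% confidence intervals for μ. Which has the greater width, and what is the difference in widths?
99% CI is wider by 4.24

df = 23
90% CI: t* = 1.714, (82.08, 88.72), width = 2 · t* · s/√n = 6.65
99% CI: t* = 2.807, (79.96, 90.84), width = 2 · t* · s/√n = 10.89

The 99% CI is wider by 10.89 - 6.65 = 4.24.
Higher confidence requires a wider interval.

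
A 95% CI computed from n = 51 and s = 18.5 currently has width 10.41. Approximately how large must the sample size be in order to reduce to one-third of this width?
n ≈ 459

CI width ∝ 1/√n
To reduce width by factor 3, need √n to grow by 3 → need 3² = 9 times as many samples.

Current: n = 51, width = 10.41
New: n = 459, width ≈ 3.39

Width reduced by factor of 10.41/3.39 = 3.07.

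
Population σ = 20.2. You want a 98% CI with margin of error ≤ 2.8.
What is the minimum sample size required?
n ≥ 282

For margin E ≤ 2.8:
n ≥ (z* · σ / E)²
n ≥ (2.326 · 20.2 / 2.8)²
n ≥ 281.58

Minimum n = 282 (rounding up)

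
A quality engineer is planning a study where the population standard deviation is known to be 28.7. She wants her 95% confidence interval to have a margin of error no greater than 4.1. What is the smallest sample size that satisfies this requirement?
n ≥ 189

For margin E ≤ 4.1:
n ≥ (z* · σ / E)²
n ≥ (1.960 · 28.7 / 4.1)²
n ≥ 188.24

Minimum n = 189 (rounding up)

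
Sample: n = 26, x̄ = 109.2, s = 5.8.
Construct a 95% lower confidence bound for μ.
μ ≥ 107.26

Lower bound (one-sided):
t* = 1.708 (one-sided for 95%)
Lower bound = x̄ - t* · s/√n = 109.2 - 1.708 · 5.8/√26 = 107.26

We are 95% confident that μ ≥ 107.26.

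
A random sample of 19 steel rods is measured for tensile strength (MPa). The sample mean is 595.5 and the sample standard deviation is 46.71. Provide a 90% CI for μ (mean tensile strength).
(576.92, 614.08)

t-interval (σ unknown):
df = n - 1 = 18
t* = 1.734 for 90% confidence

Margin of error = t* · s/√n = 1.734 · 46.71/√19 = 18.58

CI: (576.92, 614.08)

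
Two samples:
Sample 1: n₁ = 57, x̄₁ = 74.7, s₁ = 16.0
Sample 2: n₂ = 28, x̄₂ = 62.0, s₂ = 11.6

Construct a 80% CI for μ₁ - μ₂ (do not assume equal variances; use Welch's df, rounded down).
(8.75, 16.65)

Difference: x̄₁ - x̄₂ = 12.70
SE = √(s₁²/n₁ + s₂²/n₂) = √(16.0²/57 + 11.6²/28) = 3.0491
df = 71.11 → 71 (Welch–Satterthwaite, rounded down)
t* = 1.294

CI: 12.70 ± 1.294 · 3.0491 = 12.70 ± 3.95 = (8.75, 16.65)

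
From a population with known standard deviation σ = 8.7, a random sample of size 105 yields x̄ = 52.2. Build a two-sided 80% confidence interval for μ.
(51.11, 53.29)

z-interval (σ known):
z* = 1.282 for 80% confidence

Margin of error = z* · σ/√n = 1.282 · 8.7/√105 = 1.09

CI: (52.2 - 1.09, 52.2 + 1.09) = (51.11, 53.29)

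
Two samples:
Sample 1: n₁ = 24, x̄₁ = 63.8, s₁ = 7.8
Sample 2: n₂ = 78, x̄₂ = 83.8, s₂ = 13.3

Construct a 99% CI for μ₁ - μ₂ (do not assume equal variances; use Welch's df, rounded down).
(-25.81, -14.19)

Difference: x̄₁ - x̄₂ = -20.00
SE = √(s₁²/n₁ + s₂²/n₂) = √(7.8²/24 + 13.3²/78) = 2.1915
df = 66.63 → 66 (Welch–Satterthwaite, rounded down)
t* = 2.652

CI: -20.00 ± 2.652 · 2.1915 = -20.00 ± 5.81 = (-25.81, -14.19)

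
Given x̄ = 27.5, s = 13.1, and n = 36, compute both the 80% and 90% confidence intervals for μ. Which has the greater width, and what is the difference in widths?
90% CI is wider by 1.68

df = 35
80% CI: t* = 1.306, (24.65, 30.35), width = 2 · t* · s/√n = 5.70
90% CI: t* = 1.690, (23.81, 31.19), width = 2 · t* · s/√n = 7.38

The 90% CI is wider by 7.38 - 5.70 = 1.68.
Higher confidence requires a wider interval.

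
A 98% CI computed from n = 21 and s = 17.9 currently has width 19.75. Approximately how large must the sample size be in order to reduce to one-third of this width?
n ≈ 189

CI width ∝ 1/√n
To reduce width by factor 3, need √n to grow by 3 → need 3² = 9 times as many samples.

Current: n = 21, width = 19.75
New: n = 189, width ≈ 6.11

Width reduced by factor of 19.75/6.11 = 3.23.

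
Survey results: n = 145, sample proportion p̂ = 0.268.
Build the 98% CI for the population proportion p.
(0.182, 0.354)

Proportion CI:
SE = √(p̂(1-p̂)/n) = √(0.268 · 0.732 / 145) = 0.03678

z* = 2.326
Margin = z* · SE = 2.326 · 0.03678 = 0.0856

CI: 0.268 ± 0.0856 = (0.182, 0.354)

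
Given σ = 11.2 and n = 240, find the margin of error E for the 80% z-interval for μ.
Margin of error = 0.93

Margin of error = z* · σ/√n
= 1.282 · 11.2/√240
= 1.282 · 11.2/15.4919
= 0.93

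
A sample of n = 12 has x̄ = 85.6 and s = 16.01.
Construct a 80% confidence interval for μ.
(79.30, 91.90)

t-interval (σ unknown):
df = n - 1 = 11
t* = 1.363 for 80% confidence

Margin of error = t* · s/√n = 1.363 · 16.01/√12 = 6.30

CI: (79.30, 91.90)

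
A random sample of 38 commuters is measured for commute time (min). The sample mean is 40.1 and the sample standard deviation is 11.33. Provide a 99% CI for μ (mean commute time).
(35.11, 45.09)

t-interval (σ unknown):
df = n - 1 = 37
t* = 2.715 for 99% confidence

Margin of error = t* · s/√n = 2.715 · 11.33/√38 = 4.99

CI: (35.11, 45.09)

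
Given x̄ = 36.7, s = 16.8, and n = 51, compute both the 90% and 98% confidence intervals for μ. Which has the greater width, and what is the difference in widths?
98% CI is wider by 3.42

df = 50
90% CI: t* = 1.676, (32.76, 40.64), width = 2 · t* · s/√n = 7.89
98% CI: t* = 2.403, (31.05, 42.35), width = 2 · t* · s/√n = 11.31

The 98% CI is wider by 11.31 - 7.89 = 3.42.
Higher confidence requires a wider interval.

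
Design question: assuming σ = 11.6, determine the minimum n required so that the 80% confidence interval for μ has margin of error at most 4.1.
n ≥ 14

For margin E ≤ 4.1:
n ≥ (z* · σ / E)²
n ≥ (1.282 · 11.6 / 4.1)²
n ≥ 13.16

Minimum n = 14 (rounding up)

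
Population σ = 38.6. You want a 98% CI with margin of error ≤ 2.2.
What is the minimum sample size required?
n ≥ 1666

For margin E ≤ 2.2:
n ≥ (z* · σ / E)²
n ≥ (2.326 · 38.6 / 2.2)²
n ≥ 1665.52

Minimum n = 1666 (rounding up)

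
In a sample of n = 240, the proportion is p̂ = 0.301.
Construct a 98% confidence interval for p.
(0.232, 0.370)

Proportion CI:
SE = √(p̂(1-p̂)/n) = √(0.301 · 0.699 / 240) = 0.02961

z* = 2.326
Margin = z* · SE = 2.326 · 0.02961 = 0.0689

CI: 0.301 ± 0.0689 = (0.232, 0.370)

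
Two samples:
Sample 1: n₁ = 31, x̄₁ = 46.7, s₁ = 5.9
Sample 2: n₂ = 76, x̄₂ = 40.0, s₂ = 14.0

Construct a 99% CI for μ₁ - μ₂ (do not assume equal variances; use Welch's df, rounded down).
(1.65, 11.75)

Difference: x̄₁ - x̄₂ = 6.70
SE = √(s₁²/n₁ + s₂²/n₂) = √(5.9²/31 + 14.0²/76) = 1.9240
df = 104.84 → 104 (Welch–Satterthwaite, rounded down)
t* = 2.624

CI: 6.70 ± 2.624 · 1.9240 = 6.70 ± 5.05 = (1.65, 11.75)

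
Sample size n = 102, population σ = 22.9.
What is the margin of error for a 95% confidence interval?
Margin of error = 4.44

Margin of error = z* · σ/√n
= 1.960 · 22.9/√102
= 1.960 · 22.9/10.0995
= 4.44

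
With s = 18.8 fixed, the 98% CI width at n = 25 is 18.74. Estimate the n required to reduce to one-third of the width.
n ≈ 225

CI width ∝ 1/√n
To reduce width by factor 3, need √n to grow by 3 → need 3² = 9 times as many samples.

Current: n = 25, width = 18.74
New: n = 225, width ≈ 5.87

Width reduced by factor of 18.74/5.87 = 3.19.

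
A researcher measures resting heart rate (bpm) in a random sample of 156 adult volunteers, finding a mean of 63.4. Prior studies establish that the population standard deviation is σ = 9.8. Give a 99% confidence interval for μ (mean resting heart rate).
(61.38, 65.42)

z-interval (σ known):
z* = 2.576 for 99% confidence

Margin of error = z* · σ/√n = 2.576 · 9.8/√156 = 2.02

CI: (63.4 - 2.02, 63.4 + 2.02) = (61.38, 65.42)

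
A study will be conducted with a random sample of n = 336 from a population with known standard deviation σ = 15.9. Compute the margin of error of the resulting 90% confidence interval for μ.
Margin of error = 1.43

Margin of error = z* · σ/√n
= 1.645 · 15.9/√336
= 1.645 · 15.9/18.3303
= 1.43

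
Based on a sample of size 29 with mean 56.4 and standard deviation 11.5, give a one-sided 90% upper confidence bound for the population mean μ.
μ ≤ 59.20

Upper bound (one-sided):
t* = 1.313 (one-sided for 90%)
Upper bound = x̄ + t* · s/√n = 56.4 + 1.313 · 11.5/√29 = 59.20

We are 90% confident that μ ≤ 59.20.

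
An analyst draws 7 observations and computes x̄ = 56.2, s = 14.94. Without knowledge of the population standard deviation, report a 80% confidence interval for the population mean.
(48.07, 64.33)

t-interval (σ unknown):
df = n - 1 = 6
t* = 1.440 for 80% confidence

Margin of error = t* · s/√n = 1.440 · 14.94/√7 = 8.13

CI: (48.07, 64.33)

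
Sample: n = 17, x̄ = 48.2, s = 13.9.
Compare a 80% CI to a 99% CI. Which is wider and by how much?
99% CI is wider by 10.68

df = 16
80% CI: t* = 1.337, (43.69, 52.71), width = 2 · t* · s/√n = 9.01
99% CI: t* = 2.921, (38.35, 58.05), width = 2 · t* · s/√n = 19.69

The 99% CI is wider by 19.69 - 9.01 = 10.68.
Higher confidence requires a wider interval.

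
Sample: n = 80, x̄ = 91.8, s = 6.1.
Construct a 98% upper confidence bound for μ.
μ ≤ 93.22

Upper bound (one-sided):
t* = 2.088 (one-sided for 98%)
Upper bound = x̄ + t* · s/√n = 91.8 + 2.088 · 6.1/√80 = 93.22

We are 98% confident that μ ≤ 93.22.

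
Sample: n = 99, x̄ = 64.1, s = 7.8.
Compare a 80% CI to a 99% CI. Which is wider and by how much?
99% CI is wider by 2.10

df = 98
80% CI: t* = 1.290, (63.09, 65.11), width = 2 · t* · s/√n = 2.02
99% CI: t* = 2.627, (62.04, 66.16), width = 2 · t* · s/√n = 4.12

The 99% CI is wider by 4.12 - 2.02 = 2.10.
Higher confidence requires a wider interval.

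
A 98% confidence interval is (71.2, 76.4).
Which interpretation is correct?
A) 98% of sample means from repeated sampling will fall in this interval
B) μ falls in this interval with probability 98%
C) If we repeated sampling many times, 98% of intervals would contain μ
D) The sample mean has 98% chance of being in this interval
C

A) Wrong — coverage applies to intervals containing μ, not to future x̄ values.
B) Wrong — μ is fixed; the randomness lives in the interval, not in μ.
C) Correct — this is the frequentist long-run coverage interpretation.
D) Wrong — x̄ is observed and sits in the interval by construction.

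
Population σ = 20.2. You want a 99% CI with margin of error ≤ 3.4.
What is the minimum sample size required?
n ≥ 235

For margin E ≤ 3.4:
n ≥ (z* · σ / E)²
n ≥ (2.576 · 20.2 / 3.4)²
n ≥ 234.23

Minimum n = 235 (rounding up)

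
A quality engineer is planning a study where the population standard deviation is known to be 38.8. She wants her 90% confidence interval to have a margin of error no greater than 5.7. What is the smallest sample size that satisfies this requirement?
n ≥ 126

For margin E ≤ 5.7:
n ≥ (z* · σ / E)²
n ≥ (1.645 · 38.8 / 5.7)²
n ≥ 125.38

Minimum n = 126 (rounding up)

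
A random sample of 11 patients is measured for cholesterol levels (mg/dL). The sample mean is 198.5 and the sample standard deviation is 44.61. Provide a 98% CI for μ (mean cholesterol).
(161.32, 235.68)

t-interval (σ unknown):
df = n - 1 = 10
t* = 2.764 for 98% confidence

Margin of error = t* · s/√n = 2.764 · 44.61/√11 = 37.18

CI: (161.32, 235.68)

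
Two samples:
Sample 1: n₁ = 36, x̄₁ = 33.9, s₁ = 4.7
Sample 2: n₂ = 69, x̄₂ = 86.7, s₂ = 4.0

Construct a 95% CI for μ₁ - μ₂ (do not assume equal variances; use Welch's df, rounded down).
(-54.64, -50.96)

Difference: x̄₁ - x̄₂ = -52.80
SE = √(s₁²/n₁ + s₂²/n₂) = √(4.7²/36 + 4.0²/69) = 0.9195
df = 61.90 → 61 (Welch–Satterthwaite, rounded down)
t* = 2.000

CI: -52.80 ± 2.000 · 0.9195 = -52.80 ± 1.84 = (-54.64, -50.96)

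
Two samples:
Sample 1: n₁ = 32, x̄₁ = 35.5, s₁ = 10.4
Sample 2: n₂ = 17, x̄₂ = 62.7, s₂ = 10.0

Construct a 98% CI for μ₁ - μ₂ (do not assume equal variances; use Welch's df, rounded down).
(-34.64, -19.76)

Difference: x̄₁ - x̄₂ = -27.20
SE = √(s₁²/n₁ + s₂²/n₂) = √(10.4²/32 + 10.0²/17) = 3.0434
df = 33.89 → 33 (Welch–Satterthwaite, rounded down)
t* = 2.445

CI: -27.20 ± 2.445 · 3.0434 = -27.20 ± 7.44 = (-34.64, -19.76)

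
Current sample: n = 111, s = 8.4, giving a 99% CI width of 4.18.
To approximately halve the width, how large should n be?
n ≈ 444

CI width ∝ 1/√n
To reduce width by factor 2, need √n to grow by 2 → need 2² = 4 times as many samples.

Current: n = 111, width = 4.18
New: n = 444, width ≈ 2.06

Width reduced by factor of 4.18/2.06 = 2.03.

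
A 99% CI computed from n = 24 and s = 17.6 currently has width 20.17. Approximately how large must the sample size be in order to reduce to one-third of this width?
n ≈ 216

CI width ∝ 1/√n
To reduce width by factor 3, need √n to grow by 3 → need 3² = 9 times as many samples.

Current: n = 24, width = 20.17
New: n = 216, width ≈ 6.22

Width reduced by factor of 20.17/6.22 = 3.24.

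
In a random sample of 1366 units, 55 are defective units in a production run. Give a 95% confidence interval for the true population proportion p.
(0.030, 0.051)

Proportion CI:
p̂ = 55/1366 = 0.04026
SE = √(p̂(1-p̂)/n) = √(0.04026 · 0.95974 / 1366) = 0.00532

z* = 1.960
Margin = z* · SE = 1.960 · 0.00532 = 0.0104

CI: 0.04026 ± 0.0104 = (0.030, 0.051)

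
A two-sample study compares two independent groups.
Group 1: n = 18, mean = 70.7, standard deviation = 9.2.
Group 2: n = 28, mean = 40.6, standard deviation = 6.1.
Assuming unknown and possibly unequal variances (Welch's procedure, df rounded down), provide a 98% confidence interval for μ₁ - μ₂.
(24.01, 36.19)

Difference: x̄₁ - x̄₂ = 30.10
SE = √(s₁²/n₁ + s₂²/n₂) = √(9.2²/18 + 6.1²/28) = 2.4558
df = 26.63 → 26 (Welch–Satterthwaite, rounded down)
t* = 2.479

CI: 30.10 ± 2.479 · 2.4558 = 30.10 ± 6.09 = (24.01, 36.19)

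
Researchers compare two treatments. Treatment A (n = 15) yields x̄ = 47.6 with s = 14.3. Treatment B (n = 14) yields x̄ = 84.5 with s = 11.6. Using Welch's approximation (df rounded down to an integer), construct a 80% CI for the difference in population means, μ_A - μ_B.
(-43.24, -30.56)

Difference: x̄₁ - x̄₂ = -36.90
SE = √(s₁²/n₁ + s₂²/n₂) = √(14.3²/15 + 11.6²/14) = 4.8212
df = 26.51 → 26 (Welch–Satterthwaite, rounded down)
t* = 1.315

CI: -36.90 ± 1.315 · 4.8212 = -36.90 ± 6.34 = (-43.24, -30.56)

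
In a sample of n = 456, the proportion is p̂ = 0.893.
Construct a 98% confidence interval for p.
(0.859, 0.927)

Proportion CI:
SE = √(p̂(1-p̂)/n) = √(0.893 · 0.107 / 456) = 0.01448

z* = 2.326
Margin = z* · SE = 2.326 · 0.01448 = 0.0337

CI: 0.893 ± 0.0337 = (0.859, 0.927)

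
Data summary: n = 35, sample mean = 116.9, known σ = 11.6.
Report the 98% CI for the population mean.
(112.34, 121.46)

z-interval (σ known):
z* = 2.326 for 98% confidence

Margin of error = z* · σ/√n = 2.326 · 11.6/√35 = 4.56

CI: (116.9 - 4.56, 116.9 + 4.56) = (112.34, 121.46)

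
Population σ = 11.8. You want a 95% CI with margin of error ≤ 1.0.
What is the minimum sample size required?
n ≥ 535

For margin E ≤ 1.0:
n ≥ (z* · σ / E)²
n ≥ (1.960 · 11.8 / 1.0)²
n ≥ 534.90

Minimum n = 535 (rounding up)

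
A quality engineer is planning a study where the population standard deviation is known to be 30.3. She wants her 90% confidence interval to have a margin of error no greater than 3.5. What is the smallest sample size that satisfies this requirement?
n ≥ 203

For margin E ≤ 3.5:
n ≥ (z* · σ / E)²
n ≥ (1.645 · 30.3 / 3.5)²
n ≥ 202.81

Minimum n = 203 (rounding up)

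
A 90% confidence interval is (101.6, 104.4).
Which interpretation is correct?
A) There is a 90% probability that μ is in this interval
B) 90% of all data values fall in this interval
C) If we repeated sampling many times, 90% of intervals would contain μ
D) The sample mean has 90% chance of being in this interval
C

A) Wrong — μ is fixed; the randomness lives in the interval, not in μ.
B) Wrong — a CI is about the parameter μ, not individual data values.
C) Correct — this is the frequentist long-run coverage interpretation.
D) Wrong — x̄ is observed and sits in the interval by construction.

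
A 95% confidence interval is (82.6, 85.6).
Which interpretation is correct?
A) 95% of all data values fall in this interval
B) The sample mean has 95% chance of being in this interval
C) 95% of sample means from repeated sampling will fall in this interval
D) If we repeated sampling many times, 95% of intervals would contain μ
D

A) Wrong — a CI is about the parameter μ, not individual data values.
B) Wrong — x̄ is observed and sits in the interval by construction.
C) Wrong — coverage applies to intervals containing μ, not to future x̄ values.
D) Correct — this is the frequentist long-run coverage interpretation.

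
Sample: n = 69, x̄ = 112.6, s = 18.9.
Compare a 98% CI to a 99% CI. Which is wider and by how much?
99% CI is wider by 1.22

df = 68
98% CI: t* = 2.382, (107.18, 118.02), width = 2 · t* · s/√n = 10.84
99% CI: t* = 2.650, (106.57, 118.63), width = 2 · t* · s/√n = 12.06

The 99% CI is wider by 12.06 - 10.84 = 1.22.
Higher confidence requires a wider interval.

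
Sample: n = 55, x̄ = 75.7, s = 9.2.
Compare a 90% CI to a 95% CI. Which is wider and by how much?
95% CI is wider by 0.82

df = 54
90% CI: t* = 1.674, (73.62, 77.78), width = 2 · t* · s/√n = 4.15
95% CI: t* = 2.005, (73.21, 78.19), width = 2 · t* · s/√n = 4.97

The 95% CI is wider by 4.97 - 4.15 = 0.82.
Higher confidence requires a wider interval.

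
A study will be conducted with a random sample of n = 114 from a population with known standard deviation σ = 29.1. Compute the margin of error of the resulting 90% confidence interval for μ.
Margin of error = 4.48

Margin of error = z* · σ/√n
= 1.645 · 29.1/√114
= 1.645 · 29.1/10.6771
= 4.48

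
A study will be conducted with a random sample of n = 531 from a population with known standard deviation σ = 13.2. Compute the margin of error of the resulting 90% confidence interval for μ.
Margin of error = 0.94

Margin of error = z* · σ/√n
= 1.645 · 13.2/√531
= 1.645 · 13.2/23.0434
= 0.94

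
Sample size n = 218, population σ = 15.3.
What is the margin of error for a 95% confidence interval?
Margin of error = 2.03

Margin of error = z* · σ/√n
= 1.960 · 15.3/√218
= 1.960 · 15.3/14.7648
= 2.03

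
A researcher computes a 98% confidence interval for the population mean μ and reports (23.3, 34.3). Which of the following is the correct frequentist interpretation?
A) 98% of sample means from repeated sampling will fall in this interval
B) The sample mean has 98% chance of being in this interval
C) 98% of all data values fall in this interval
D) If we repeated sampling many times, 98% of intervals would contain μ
D

A) Wrong — coverage applies to intervals containing μ, not to future x̄ values.
B) Wrong — x̄ is observed and sits in the interval by construction.
C) Wrong — a CI is about the parameter μ, not individual data values.
D) Correct — this is the frequentist long-run coverage interpretation.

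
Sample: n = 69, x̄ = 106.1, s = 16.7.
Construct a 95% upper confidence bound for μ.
μ ≤ 109.45

Upper bound (one-sided):
t* = 1.668 (one-sided for 95%)
Upper bound = x̄ + t* · s/√n = 106.1 + 1.668 · 16.7/√69 = 109.45

We are 95% confident that μ ≤ 109.45.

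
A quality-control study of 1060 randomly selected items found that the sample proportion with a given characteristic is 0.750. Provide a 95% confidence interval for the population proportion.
(0.724, 0.776)

Proportion CI:
SE = √(p̂(1-p̂)/n) = √(0.750 · 0.250 / 1060) = 0.01330

z* = 1.960
Margin = z* · SE = 1.960 · 0.01330 = 0.0261

CI: 0.750 ± 0.0261 = (0.724, 0.776)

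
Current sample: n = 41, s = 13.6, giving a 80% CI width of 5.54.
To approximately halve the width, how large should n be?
n ≈ 164

CI width ∝ 1/√n
To reduce width by factor 2, need √n to grow by 2 → need 2² = 4 times as many samples.

Current: n = 41, width = 5.54
New: n = 164, width ≈ 2.73

Width reduced by factor of 5.54/2.73 = 2.03.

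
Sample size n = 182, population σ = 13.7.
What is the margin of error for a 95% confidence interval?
Margin of error = 1.99

Margin of error = z* · σ/√n
= 1.960 · 13.7/√182
= 1.960 · 13.7/13.4907
= 1.99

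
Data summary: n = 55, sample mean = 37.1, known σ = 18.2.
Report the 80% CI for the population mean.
(33.95, 40.25)

z-interval (σ known):
z* = 1.282 for 80% confidence

Margin of error = z* · σ/√n = 1.282 · 18.2/√55 = 3.15

CI: (37.1 - 3.15, 37.1 + 3.15) = (33.95, 40.25)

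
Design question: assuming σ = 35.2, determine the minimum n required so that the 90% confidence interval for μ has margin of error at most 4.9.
n ≥ 140

For margin E ≤ 4.9:
n ≥ (z* · σ / E)²
n ≥ (1.645 · 35.2 / 4.9)²
n ≥ 139.64

Minimum n = 140 (rounding up)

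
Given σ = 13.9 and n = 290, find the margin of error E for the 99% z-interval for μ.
Margin of error = 2.10

Margin of error = z* · σ/√n
= 2.576 · 13.9/√290
= 2.576 · 13.9/17.0294
= 2.10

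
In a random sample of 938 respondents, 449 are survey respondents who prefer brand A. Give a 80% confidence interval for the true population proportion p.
(0.458, 0.500)

Proportion CI:
p̂ = 449/938 = 0.47868
SE = √(p̂(1-p̂)/n) = √(0.47868 · 0.52132 / 938) = 0.01631

z* = 1.282
Margin = z* · SE = 1.282 · 0.01631 = 0.0209

CI: 0.47868 ± 0.0209 = (0.458, 0.500)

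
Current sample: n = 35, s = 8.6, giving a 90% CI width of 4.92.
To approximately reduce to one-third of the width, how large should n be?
n ≈ 315

CI width ∝ 1/√n
To reduce width by factor 3, need √n to grow by 3 → need 3² = 9 times as many samples.

Current: n = 35, width = 4.92
New: n = 315, width ≈ 1.60

Width reduced by factor of 4.92/1.60 = 3.07.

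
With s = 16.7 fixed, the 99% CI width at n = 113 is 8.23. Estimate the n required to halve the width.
n ≈ 452

CI width ∝ 1/√n
To reduce width by factor 2, need √n to grow by 2 → need 2² = 4 times as many samples.

Current: n = 113, width = 8.23
New: n = 452, width ≈ 4.06

Width reduced by factor of 8.23/4.06 = 2.03.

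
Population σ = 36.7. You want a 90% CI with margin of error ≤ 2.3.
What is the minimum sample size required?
n ≥ 689

For margin E ≤ 2.3:
n ≥ (z* · σ / E)²
n ≥ (1.645 · 36.7 / 2.3)²
n ≥ 688.98

Minimum n = 689 (rounding up)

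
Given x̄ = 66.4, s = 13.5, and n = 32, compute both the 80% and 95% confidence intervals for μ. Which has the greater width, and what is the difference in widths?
95% CI is wider by 3.49

df = 31
80% CI: t* = 1.309, (63.28, 69.52), width = 2 · t* · s/√n = 6.25
95% CI: t* = 2.040, (61.53, 71.27), width = 2 · t* · s/√n = 9.74

The 95% CI is wider by 9.74 - 6.25 = 3.49.
Higher confidence requires a wider interval.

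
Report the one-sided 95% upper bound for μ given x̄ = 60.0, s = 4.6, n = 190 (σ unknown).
μ ≤ 60.55

Upper bound (one-sided):
t* = 1.653 (one-sided for 95%)
Upper bound = x̄ + t* · s/√n = 60.0 + 1.653 · 4.6/√190 = 60.55

We are 95% confident that μ ≤ 60.55.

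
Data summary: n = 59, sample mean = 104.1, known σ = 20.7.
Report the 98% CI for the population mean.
(97.83, 110.37)

z-interval (σ known):
z* = 2.326 for 98% confidence

Margin of error = z* · σ/√n = 2.326 · 20.7/√59 = 6.27

CI: (104.1 - 6.27, 104.1 + 6.27) = (97.83, 110.37)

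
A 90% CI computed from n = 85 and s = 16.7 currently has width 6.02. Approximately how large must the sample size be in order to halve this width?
n ≈ 340

CI width ∝ 1/√n
To reduce width by factor 2, need √n to grow by 2 → need 2² = 4 times as many samples.

Current: n = 85, width = 6.02
New: n = 340, width ≈ 2.99

Width reduced by factor of 6.02/2.99 = 2.01.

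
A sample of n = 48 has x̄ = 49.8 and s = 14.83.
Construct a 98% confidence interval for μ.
(44.65, 54.95)

t-interval (σ unknown):
df = n - 1 = 47
t* = 2.408 for 98% confidence

Margin of error = t* · s/√n = 2.408 · 14.83/√48 = 5.15

CI: (44.65, 54.95)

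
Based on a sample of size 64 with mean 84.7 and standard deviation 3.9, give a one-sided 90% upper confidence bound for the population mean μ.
μ ≤ 85.33

Upper bound (one-sided):
t* = 1.295 (one-sided for 90%)
Upper bound = x̄ + t* · s/√n = 84.7 + 1.295 · 3.9/√64 = 85.33

We are 90% confident that μ ≤ 85.33.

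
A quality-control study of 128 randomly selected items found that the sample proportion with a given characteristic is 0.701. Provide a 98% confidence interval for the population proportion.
(0.607, 0.795)

Proportion CI:
SE = √(p̂(1-p̂)/n) = √(0.701 · 0.299 / 128) = 0.04047

z* = 2.326
Margin = z* · SE = 2.326 · 0.04047 = 0.0941

CI: 0.701 ± 0.0941 = (0.607, 0.795)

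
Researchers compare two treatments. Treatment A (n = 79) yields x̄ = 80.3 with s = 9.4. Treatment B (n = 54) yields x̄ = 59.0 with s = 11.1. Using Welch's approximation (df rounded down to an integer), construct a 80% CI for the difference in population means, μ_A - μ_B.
(18.92, 23.68)

Difference: x̄₁ - x̄₂ = 21.30
SE = √(s₁²/n₁ + s₂²/n₂) = √(9.4²/79 + 11.1²/54) = 1.8439
df = 101.18 → 101 (Welch–Satterthwaite, rounded down)
t* = 1.290

CI: 21.30 ± 1.290 · 1.8439 = 21.30 ± 2.38 = (18.92, 23.68)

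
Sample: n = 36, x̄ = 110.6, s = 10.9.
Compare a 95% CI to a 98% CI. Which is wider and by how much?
98% CI is wider by 1.48

df = 35
95% CI: t* = 2.030, (106.91, 114.29), width = 2 · t* · s/√n = 7.38
98% CI: t* = 2.438, (106.17, 115.03), width = 2 · t* · s/√n = 8.86

The 98% CI is wider by 8.86 - 7.38 = 1.48.
Higher confidence requires a wider interval.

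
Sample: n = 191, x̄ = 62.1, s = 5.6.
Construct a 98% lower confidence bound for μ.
μ ≥ 61.26

Lower bound (one-sided):
t* = 2.068 (one-sided for 98%)
Lower bound = x̄ - t* · s/√n = 62.1 - 2.068 · 5.6/√191 = 61.26

We are 98% confident that μ ≥ 61.26.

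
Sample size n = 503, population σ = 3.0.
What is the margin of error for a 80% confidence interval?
Margin of error = 0.17

Margin of error = z* · σ/√n
= 1.282 · 3.0/√503
= 1.282 · 3.0/22.4277
= 0.17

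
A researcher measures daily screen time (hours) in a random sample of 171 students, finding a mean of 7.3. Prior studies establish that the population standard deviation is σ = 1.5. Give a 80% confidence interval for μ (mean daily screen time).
(7.15, 7.45)

z-interval (σ known):
z* = 1.282 for 80% confidence

Margin of error = z* · σ/√n = 1.282 · 1.5/√171 = 0.15

CI: (7.3 - 0.15, 7.3 + 0.15) = (7.15, 7.45)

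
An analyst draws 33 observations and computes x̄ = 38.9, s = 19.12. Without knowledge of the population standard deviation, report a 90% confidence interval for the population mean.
(33.26, 44.54)

t-interval (σ unknown):
df = n - 1 = 32
t* = 1.694 for 90% confidence

Margin of error = t* · s/√n = 1.694 · 19.12/√33 = 5.64

CI: (33.26, 44.54)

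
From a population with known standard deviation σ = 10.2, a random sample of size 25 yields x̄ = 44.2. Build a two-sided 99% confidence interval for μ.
(38.94, 49.46)

z-interval (σ known):
z* = 2.576 for 99% confidence

Margin of error = z* · σ/√n = 2.576 · 10.2/√25 = 5.26

CI: (44.2 - 5.26, 44.2 + 5.26) = (38.94, 49.46)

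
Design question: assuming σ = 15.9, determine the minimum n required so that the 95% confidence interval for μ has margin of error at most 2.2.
n ≥ 201

For margin E ≤ 2.2:
n ≥ (z* · σ / E)²
n ≥ (1.960 · 15.9 / 2.2)²
n ≥ 200.66

Minimum n = 201 (rounding up)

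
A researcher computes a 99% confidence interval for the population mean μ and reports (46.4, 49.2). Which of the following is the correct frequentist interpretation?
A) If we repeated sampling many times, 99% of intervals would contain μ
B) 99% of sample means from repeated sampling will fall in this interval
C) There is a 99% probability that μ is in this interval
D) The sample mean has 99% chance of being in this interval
A

A) Correct — this is the frequentist long-run coverage interpretation.
B) Wrong — coverage applies to intervals containing μ, not to future x̄ values.
C) Wrong — μ is fixed; the randomness lives in the interval, not in μ.
D) Wrong — x̄ is observed and sits in the interval by construction.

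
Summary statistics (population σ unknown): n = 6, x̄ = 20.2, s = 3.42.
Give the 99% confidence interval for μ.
(14.57, 25.83)

t-interval (σ unknown):
df = n - 1 = 5
t* = 4.032 for 99% confidence

Margin of error = t* · s/√n = 4.032 · 3.42/√6 = 5.63

CI: (14.57, 25.83)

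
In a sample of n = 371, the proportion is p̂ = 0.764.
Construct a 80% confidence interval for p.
(0.736, 0.792)

Proportion CI:
SE = √(p̂(1-p̂)/n) = √(0.764 · 0.236 / 371) = 0.02205

z* = 1.282
Margin = z* · SE = 1.282 · 0.02205 = 0.0283

CI: 0.764 ± 0.0283 = (0.736, 0.792)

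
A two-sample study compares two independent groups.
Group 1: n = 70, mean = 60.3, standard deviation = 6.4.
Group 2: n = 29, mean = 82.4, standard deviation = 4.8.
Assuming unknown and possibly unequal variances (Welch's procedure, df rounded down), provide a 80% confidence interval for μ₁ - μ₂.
(-23.62, -20.58)

Difference: x̄₁ - x̄₂ = -22.10
SE = √(s₁²/n₁ + s₂²/n₂) = √(6.4²/70 + 4.8²/29) = 1.1746
df = 69.20 → 69 (Welch–Satterthwaite, rounded down)
t* = 1.294

CI: -22.10 ± 1.294 · 1.1746 = -22.10 ± 1.52 = (-23.62, -20.58)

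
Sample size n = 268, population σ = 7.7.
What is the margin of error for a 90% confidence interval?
Margin of error = 0.77

Margin of error = z* · σ/√n
= 1.645 · 7.7/√268
= 1.645 · 7.7/16.3707
= 0.77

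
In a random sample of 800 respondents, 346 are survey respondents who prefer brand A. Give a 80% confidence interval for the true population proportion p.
(0.410, 0.455)

Proportion CI:
p̂ = 346/800 = 0.43250
SE = √(p̂(1-p̂)/n) = √(0.43250 · 0.56750 / 800) = 0.01752

z* = 1.282
Margin = z* · SE = 1.282 · 0.01752 = 0.0225

CI: 0.43250 ± 0.0225 = (0.410, 0.455)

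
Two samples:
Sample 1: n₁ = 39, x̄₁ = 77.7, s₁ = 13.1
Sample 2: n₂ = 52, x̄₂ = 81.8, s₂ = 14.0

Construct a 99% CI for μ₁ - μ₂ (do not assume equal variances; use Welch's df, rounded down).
(-11.63, 3.43)

Difference: x̄₁ - x̄₂ = -4.10
SE = √(s₁²/n₁ + s₂²/n₂) = √(13.1²/39 + 14.0²/52) = 2.8582
df = 84.68 → 84 (Welch–Satterthwaite, rounded down)
t* = 2.636

CI: -4.10 ± 2.636 · 2.8582 = -4.10 ± 7.53 = (-11.63, 3.43)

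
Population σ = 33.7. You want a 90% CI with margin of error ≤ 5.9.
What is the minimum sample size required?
n ≥ 89

For margin E ≤ 5.9:
n ≥ (z* · σ / E)²
n ≥ (1.645 · 33.7 / 5.9)²
n ≥ 88.29

Minimum n = 89 (rounding up)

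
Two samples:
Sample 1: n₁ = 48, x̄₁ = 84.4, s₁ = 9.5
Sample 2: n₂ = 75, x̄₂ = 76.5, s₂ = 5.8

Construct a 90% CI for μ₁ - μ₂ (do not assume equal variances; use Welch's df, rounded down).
(5.36, 10.44)

Difference: x̄₁ - x̄₂ = 7.90
SE = √(s₁²/n₁ + s₂²/n₂) = √(9.5²/48 + 5.8²/75) = 1.5260
df = 69.58 → 69 (Welch–Satterthwaite, rounded down)
t* = 1.667

CI: 7.90 ± 1.667 · 1.5260 = 7.90 ± 2.54 = (5.36, 10.44)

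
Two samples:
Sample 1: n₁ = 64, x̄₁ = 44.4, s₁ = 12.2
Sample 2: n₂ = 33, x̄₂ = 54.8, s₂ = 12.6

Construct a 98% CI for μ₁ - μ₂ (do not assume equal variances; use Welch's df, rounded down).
(-16.78, -4.02)

Difference: x̄₁ - x̄₂ = -10.40
SE = √(s₁²/n₁ + s₂²/n₂) = √(12.2²/64 + 12.6²/33) = 2.6714
df = 62.94 → 62 (Welch–Satterthwaite, rounded down)
t* = 2.388

CI: -10.40 ± 2.388 · 2.6714 = -10.40 ± 6.38 = (-16.78, -4.02)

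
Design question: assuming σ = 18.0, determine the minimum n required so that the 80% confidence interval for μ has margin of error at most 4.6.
n ≥ 26

For margin E ≤ 4.6:
n ≥ (z* · σ / E)²
n ≥ (1.282 · 18.0 / 4.6)²
n ≥ 25.17

Minimum n = 26 (rounding up)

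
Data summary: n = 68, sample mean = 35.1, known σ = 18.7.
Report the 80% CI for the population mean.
(32.19, 38.01)

z-interval (σ known):
z* = 1.282 for 80% confidence

Margin of error = z* · σ/√n = 1.282 · 18.7/√68 = 2.91

CI: (35.1 - 2.91, 35.1 + 2.91) = (32.19, 38.01)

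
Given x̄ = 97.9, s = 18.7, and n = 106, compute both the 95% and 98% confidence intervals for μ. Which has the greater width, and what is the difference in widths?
98% CI is wider by 1.38

df = 105
95% CI: t* = 1.983, (94.30, 101.50), width = 2 · t* · s/√n = 7.20
98% CI: t* = 2.362, (93.61, 102.19), width = 2 · t* · s/√n = 8.58

The 98% CI is wider by 8.58 - 7.20 = 1.38.
Higher confidence requires a wider interval.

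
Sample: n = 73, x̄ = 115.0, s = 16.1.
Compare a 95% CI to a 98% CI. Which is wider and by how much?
98% CI is wider by 1.46

df = 72
95% CI: t* = 1.993, (111.24, 118.76), width = 2 · t* · s/√n = 7.51
98% CI: t* = 2.379, (110.52, 119.48), width = 2 · t* · s/√n = 8.97

The 98% CI is wider by 8.97 - 7.51 = 1.46.
Higher confidence requires a wider interval.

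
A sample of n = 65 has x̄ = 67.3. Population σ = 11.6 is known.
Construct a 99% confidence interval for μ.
(63.59, 71.01)

z-interval (σ known):
z* = 2.576 for 99% confidence

Margin of error = z* · σ/√n = 2.576 · 11.6/√65 = 3.71

CI: (67.3 - 3.71, 67.3 + 3.71) = (63.59, 71.01)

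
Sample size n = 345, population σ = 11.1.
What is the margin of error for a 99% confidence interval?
Margin of error = 1.54

Margin of error = z* · σ/√n
= 2.576 · 11.1/√345
= 2.576 · 11.1/18.5742
= 1.54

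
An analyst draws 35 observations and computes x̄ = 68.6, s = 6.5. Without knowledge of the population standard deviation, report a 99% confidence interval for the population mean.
(65.60, 71.60)

t-interval (σ unknown):
df = n - 1 = 34
t* = 2.728 for 99% confidence

Margin of error = t* · s/√n = 2.728 · 6.5/√35 = 3.00

CI: (65.60, 71.60)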